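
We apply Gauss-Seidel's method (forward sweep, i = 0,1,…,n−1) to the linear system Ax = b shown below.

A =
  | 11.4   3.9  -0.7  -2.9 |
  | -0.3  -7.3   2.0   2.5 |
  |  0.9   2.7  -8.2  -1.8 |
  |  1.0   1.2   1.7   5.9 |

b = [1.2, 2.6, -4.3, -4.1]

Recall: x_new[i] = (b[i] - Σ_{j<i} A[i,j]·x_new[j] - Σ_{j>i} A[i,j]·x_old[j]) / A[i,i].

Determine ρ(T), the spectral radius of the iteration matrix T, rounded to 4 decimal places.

Write A = D+L+U with D = diag(11.4, -7.3, -8.2, 5.9).
GS T = -(D+L)⁻¹U: row 0 first, T[0,2] = -(-0.7)/(11.4) = +0.0614; later rows by forward substitution.
  T[0,:] = [+0.0000  -0.3421  +0.0614  +0.2544]
  T[1,:] = [+0.0000  +0.0141  +0.2714  +0.3320]
  T[2,:] = [+0.0000  -0.0329  +0.0961  -0.0823]
  T[3,:] = [+0.0000  +0.0646  -0.0933  -0.0869]
|eigenvalues of T|: 0.2024, 0.1313, 0.1313, 0.0000.
ρ(T) = max|λ| = 0.2024; 0.2024 < 1: convergent.

0.2024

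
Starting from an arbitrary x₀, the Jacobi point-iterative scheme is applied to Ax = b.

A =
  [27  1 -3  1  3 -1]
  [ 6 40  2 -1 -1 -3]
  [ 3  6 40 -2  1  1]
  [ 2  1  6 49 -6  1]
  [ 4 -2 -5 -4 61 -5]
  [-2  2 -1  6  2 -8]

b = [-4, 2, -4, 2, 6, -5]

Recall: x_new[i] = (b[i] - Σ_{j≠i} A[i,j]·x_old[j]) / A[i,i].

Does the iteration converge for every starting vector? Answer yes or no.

Write A = D+L+U with D = diag(27, 40, 40, 49, 61, -8).
Jacobi: T = -D⁻¹(L+U), T[0,3] = -(1)/(27) = -0.0370; T[0,0] = 0.
  T[0,:] = [+0.0000, -0.0370, +0.1111, -0.0370, -0.1111, +0.0370]
  T[1,:] = [-0.1500, +0.0000, -0.0500, +0.0250, +0.0250, +0.0750]
  T[2,:] = [-0.0750, -0.1500, +0.0000, +0.0500, -0.0250, -0.0250]
  T[3,:] = [-0.0408, -0.0204, -0.1224, +0.0000, +0.1224, -0.0204]
  T[4,:] = [-0.0656, +0.0328, +0.0820, +0.0656, +0.0000, +0.0820]
  T[5,:] = [-0.2500, +0.2500, -0.1250, +0.7500, +0.2500, +0.0000]
|λ(T)| sorted: 0.3165, 0.2377, 0.2377, 0.1963, 0.0622, 0.0003.
ρ(T) = max|λ| = 0.3165; 0.3165 < 1, so it converges for any x₀.

yes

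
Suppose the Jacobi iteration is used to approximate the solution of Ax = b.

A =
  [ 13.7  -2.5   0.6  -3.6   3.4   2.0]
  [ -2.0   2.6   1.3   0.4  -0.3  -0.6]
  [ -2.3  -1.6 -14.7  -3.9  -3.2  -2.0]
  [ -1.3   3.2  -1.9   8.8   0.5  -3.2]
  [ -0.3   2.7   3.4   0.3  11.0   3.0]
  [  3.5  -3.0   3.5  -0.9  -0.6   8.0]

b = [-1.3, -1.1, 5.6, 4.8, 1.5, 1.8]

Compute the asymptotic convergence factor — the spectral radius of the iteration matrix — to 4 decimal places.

0.8250

Let D = diag(13.7, 2.6, -14.7, 8.8, 11, 8); L, U the strict triangles.
Jacobi: T = -D⁻¹(L+U), T[1,4] = -(-0.3)/(2.6) = +0.1154; T[1,1] = 0.
  T[0,:] = [+0.0000  +0.1825  -0.0438  +0.2628  -0.2482  -0.1460]
  T[1,:] = [+0.7692  +0.0000  -0.5000  -0.1538  +0.1154  +0.2308]
  T[2,:] = [-0.1565  -0.1088  +0.0000  -0.2653  -0.2177  -0.1361]
  T[3,:] = [+0.1477  -0.3636  +0.2159  +0.0000  -0.0568  +0.3636]
  T[4,:] = [+0.0273  -0.2455  -0.3091  -0.0273  +0.0000  -0.2727]
  T[5,:] = [-0.4375  +0.3750  -0.4375  +0.1125  +0.0750  +0.0000]
|eigenvalues of T|: 0.8250, 0.4672, 0.4653, 0.4653, 0.4369, 0.4369.
ρ(T) = max|λ| = 0.8250; 0.8250 < 1: convergent.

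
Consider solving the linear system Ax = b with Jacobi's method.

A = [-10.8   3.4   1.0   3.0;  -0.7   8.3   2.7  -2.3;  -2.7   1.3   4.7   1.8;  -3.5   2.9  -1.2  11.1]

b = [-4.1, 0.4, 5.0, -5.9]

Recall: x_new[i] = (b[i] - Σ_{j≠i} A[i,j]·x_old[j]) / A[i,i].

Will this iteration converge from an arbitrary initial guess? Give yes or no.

Split A = D + L + U, D = diag(-10.8, 8.3, 4.7, 11.1).
T_J = -D⁻¹(L+U): T[1,2] = -(2.7)/(8.3) = -0.3253; T[1,1] = 0.
  T[0,:] = [+0.0000, +0.3148, +0.0926, +0.2778]
  T[1,:] = [+0.0843, +0.0000, -0.3253, +0.2771]
  T[2,:] = [+0.5745, -0.2766, +0.0000, -0.3830]
  T[3,:] = [+0.3153, -0.2613, +0.1081, +0.0000]
eigenvalue magnitudes: 0.5881, 0.3679, 0.3484, 0.3484.
ρ(T) = max|λ| = 0.5881; 0.5881 < 1 ⇒ converges.

yes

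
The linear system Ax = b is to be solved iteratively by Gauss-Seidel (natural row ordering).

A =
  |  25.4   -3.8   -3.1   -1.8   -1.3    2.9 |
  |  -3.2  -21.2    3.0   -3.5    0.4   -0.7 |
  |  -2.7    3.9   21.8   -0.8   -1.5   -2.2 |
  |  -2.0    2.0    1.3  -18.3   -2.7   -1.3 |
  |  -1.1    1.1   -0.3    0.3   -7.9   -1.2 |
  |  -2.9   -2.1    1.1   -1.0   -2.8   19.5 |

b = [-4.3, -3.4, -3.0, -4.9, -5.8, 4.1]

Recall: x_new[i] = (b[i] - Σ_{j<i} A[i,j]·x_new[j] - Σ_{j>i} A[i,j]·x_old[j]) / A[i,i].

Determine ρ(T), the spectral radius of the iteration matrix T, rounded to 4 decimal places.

0.1789

Write A = D+L+U with D = diag(25.4, -21.2, 21.8, -18.3, -7.9, 19.5).
T_GS = -(D+L)⁻¹U: row 0 first, T[0,3] = -(-1.8)/(25.4) = +0.0709; later rows by forward substitution.
  T[0,:] = [+0.0000 +0.1496 +0.1220 +0.0709 +0.0512 -0.1142]
  T[1,:] = [+0.0000 -0.0226 +0.1231 -0.1758 +0.0111 -0.0158]
  T[2,:] = [+0.0000 +0.0226 -0.0069 +0.0769 +0.0732 +0.0896]
  T[3,:] = [+0.0000 -0.0172 -0.0004 -0.0215 -0.1467 -0.0539]
  T[4,:] = [+0.0000 -0.0255 +0.0004 -0.0381 -0.0139 -0.1436]
  T[5,:] = [+0.0000 +0.0140 +0.0318 -0.0193 -0.0048 -0.0471]
|λ(T)| sorted: 0.1789, 0.0852, 0.0852, 0.0686, 0.0290, 0.0000.
spectral radius ρ = 0.1789; 0.1789 < 1, so it converges for any x₀.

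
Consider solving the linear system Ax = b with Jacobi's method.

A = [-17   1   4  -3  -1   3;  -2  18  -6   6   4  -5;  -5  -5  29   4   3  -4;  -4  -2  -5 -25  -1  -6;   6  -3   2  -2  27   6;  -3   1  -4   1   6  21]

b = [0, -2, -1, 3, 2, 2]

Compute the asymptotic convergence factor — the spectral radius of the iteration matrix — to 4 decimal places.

A = D + L + U where D = diag(-17, 18, 29, -25, 27, 21).
Jacobi T = -D⁻¹(L+U): T[4,3] = -(-2)/(27) = +0.0741; T[4,4] = 0.
  T[0,:] = [+0.0000, +0.0588, +0.2353, -0.1765, -0.0588, +0.1765]
  T[1,:] = [+0.1111, +0.0000, +0.3333, -0.3333, -0.2222, +0.2778]
  T[2,:] = [+0.1724, +0.1724, +0.0000, -0.1379, -0.1034, +0.1379]
  T[3,:] = [-0.1600, -0.0800, -0.2000, +0.0000, -0.0400, -0.2400]
  T[4,:] = [-0.2222, +0.1111, -0.0741, +0.0741, +0.0000, -0.2222]
  T[5,:] = [+0.1429, -0.0476, +0.1905, -0.0476, -0.2857, +0.0000]
moduli |λ_i(T)| = 0.6751, 0.2852, 0.2193, 0.2193, 0.0355, 0.0355.
ρ(T) = max|λ| = 0.6751; 0.6751 < 1, so it converges for any x₀.

0.6751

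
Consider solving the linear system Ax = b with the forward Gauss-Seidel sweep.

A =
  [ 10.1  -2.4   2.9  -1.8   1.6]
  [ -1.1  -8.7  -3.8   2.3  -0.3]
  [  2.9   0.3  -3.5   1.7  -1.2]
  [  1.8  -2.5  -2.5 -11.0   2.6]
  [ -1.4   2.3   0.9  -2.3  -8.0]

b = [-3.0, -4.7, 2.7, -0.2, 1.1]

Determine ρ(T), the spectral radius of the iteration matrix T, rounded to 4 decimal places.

Write A = D+L+U with D = diag(10.1, -8.7, -3.5, -11, -8).
GS T = -(D+L)⁻¹U: row 0 first, T[0,4] = -(1.6)/(10.1) = -0.1584; later rows by forward substitution.
  T[0,:] = [+0.0000 +0.2376 -0.2871 +0.1782 -0.1584]
  T[1,:] = [+0.0000 -0.0300 -0.4005 +0.2418 -0.0145]
  T[2,:] = [+0.0000 +0.1943 -0.2722 +0.6541 -0.4754]
  T[3,:] = [+0.0000 +0.0016 +0.1059 -0.1745 +0.3218]
  T[4,:] = [+0.0000 -0.0288 -0.1260 +0.1621 -0.1224]
|λ(T)| sorted: 0.6549, 0.2277, 0.2277, 0.0614, 0.0000.
spectral radius ρ = 0.6549; 0.6549 < 1 ⇒ converges.

0.6549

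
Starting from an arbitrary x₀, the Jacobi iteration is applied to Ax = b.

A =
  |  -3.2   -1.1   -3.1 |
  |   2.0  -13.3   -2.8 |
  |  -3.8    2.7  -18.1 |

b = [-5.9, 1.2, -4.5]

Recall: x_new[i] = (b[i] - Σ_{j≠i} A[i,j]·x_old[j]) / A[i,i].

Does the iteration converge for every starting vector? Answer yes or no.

yes

A = D + L + U where D = diag(-3.2, -13.3, -18.1).
Jacobi: T = -D⁻¹(L+U), T[2,1] = -(2.7)/(-18.1) = +0.1492; T[2,2] = 0.
  T[0,:] = [+0.0000, -0.3438, -0.9688]
  T[1,:] = [+0.1504, +0.0000, -0.2105]
  T[2,:] = [-0.2099, +0.1492, +0.0000]
|λ(T)| sorted: 0.4499, 0.2865, 0.2865.
spectral radius ρ = 0.4499; 0.4499 < 1: convergent.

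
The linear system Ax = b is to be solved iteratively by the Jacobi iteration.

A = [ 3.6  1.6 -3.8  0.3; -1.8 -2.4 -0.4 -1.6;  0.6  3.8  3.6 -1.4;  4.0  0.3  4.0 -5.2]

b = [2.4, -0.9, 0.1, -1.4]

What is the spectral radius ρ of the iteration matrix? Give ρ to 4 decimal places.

1.4345

A = D + L + U where D = diag(3.6, -2.4, 3.6, -5.2).
Jacobi: T = -D⁻¹(L+U), T[0,3] = -(0.3)/(3.6) = -0.0833; T[0,0] = 0.
  T[0,:] = [+0.0000  -0.4444  +1.0556  -0.0833]
  T[1,:] = [-0.7500  +0.0000  -0.1667  -0.6667]
  T[2,:] = [-0.1667  -1.0556  +0.0000  +0.3889]
  T[3,:] = [+0.7692  +0.0577  +0.7692  +0.0000]
|eigenvalues of T|: 1.4345, 1.1247, 1.1247, 0.2159.
spectral radius ρ = 1.4345; 1.4345 > 1 ⇒ diverges.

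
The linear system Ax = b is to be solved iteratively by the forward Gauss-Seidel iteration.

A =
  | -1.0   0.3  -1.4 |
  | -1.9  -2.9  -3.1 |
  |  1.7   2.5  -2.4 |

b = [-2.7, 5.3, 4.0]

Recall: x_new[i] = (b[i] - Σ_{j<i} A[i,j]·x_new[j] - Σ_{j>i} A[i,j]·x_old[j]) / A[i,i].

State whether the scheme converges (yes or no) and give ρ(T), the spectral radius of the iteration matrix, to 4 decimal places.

Let D = diag(-1, -2.9, -2.4); L, U the strict triangles.
Gauss-Seidel: T = -(D+L)⁻¹U, row 0 first, T[0,2] = -(-1.4)/(-1) = -1.4000; later rows by forward substitution.
  T[0,:] = [+0.0000, +0.3000, -1.4000]
  T[1,:] = [+0.0000, -0.1966, -0.1517]
  T[2,:] = [+0.0000, +0.0078, -1.1497]
|λ(T)| sorted: 1.1485, 0.1978, 0.0000.
ρ = 1.1485; 1.1485 > 1 ⇒ diverges.

no, ρ = 1.1485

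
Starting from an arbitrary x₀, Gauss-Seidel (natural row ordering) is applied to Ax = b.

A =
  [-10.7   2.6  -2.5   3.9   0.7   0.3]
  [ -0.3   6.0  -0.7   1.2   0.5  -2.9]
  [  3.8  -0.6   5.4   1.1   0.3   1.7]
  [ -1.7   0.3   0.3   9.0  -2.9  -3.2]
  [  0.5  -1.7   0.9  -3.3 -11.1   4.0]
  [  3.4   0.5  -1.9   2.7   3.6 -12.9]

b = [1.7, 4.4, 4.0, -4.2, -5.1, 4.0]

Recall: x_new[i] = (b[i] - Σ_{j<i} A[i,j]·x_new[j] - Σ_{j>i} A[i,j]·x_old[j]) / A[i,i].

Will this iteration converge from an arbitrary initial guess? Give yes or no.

yes

Split A = D + L + U, D = diag(-10.7, 6, 5.4, 9, -11.1, -12.9).
T_GS = -(D+L)⁻¹U: row 0 first, T[0,4] = -(0.7)/(-10.7) = +0.0654; later rows by forward substitution.
  T[0,:] = [+0.0000, +0.2430, -0.2336, +0.3645, +0.0654, +0.0280]
  T[1,:] = [+0.0000, +0.0121, +0.1050, -0.1818, -0.0801, +0.4847]
  T[2,:] = [+0.0000, -0.1696, +0.1761, -0.4804, -0.1105, -0.2807]
  T[3,:] = [+0.0000, +0.0511, -0.0535, +0.0909, +0.3409, +0.3540]
  T[4,:] = [+0.0000, -0.0199, +0.0036, -0.0217, -0.0951, +0.1594]
  T[5,:] = [+0.0000, +0.0947, -0.0936, +0.1727, +0.0752, +0.1861]
|eigenvalues of T|: 0.5862, 0.1661, 0.1661, 0.1062, 0.1028, 0.0000.
ρ = 0.5862; 0.5862 < 1: convergent.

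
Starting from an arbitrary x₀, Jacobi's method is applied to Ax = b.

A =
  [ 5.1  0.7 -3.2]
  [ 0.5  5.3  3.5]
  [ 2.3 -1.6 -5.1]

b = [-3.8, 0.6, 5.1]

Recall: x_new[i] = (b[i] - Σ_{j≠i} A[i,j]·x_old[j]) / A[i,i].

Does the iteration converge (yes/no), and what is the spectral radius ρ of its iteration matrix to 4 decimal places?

yes, ρ = 0.7623

Write A = D+L+U with D = diag(5.1, 5.3, -5.1).
Jacobi T = -D⁻¹(L+U): T[1,0] = -(0.5)/(5.3) = -0.0943; T[1,1] = 0.
  T[0,:] = [+0.0000 -0.1373 +0.6275]
  T[1,:] = [-0.0943 +0.0000 -0.6604]
  T[2,:] = [+0.4510 -0.3137 +0.0000]
moduli |λ_i(T)| = 0.7623, 0.6405, 0.1218.
ρ(T) = max|λ| = 0.7623; 0.7623 < 1, so it converges for any x₀.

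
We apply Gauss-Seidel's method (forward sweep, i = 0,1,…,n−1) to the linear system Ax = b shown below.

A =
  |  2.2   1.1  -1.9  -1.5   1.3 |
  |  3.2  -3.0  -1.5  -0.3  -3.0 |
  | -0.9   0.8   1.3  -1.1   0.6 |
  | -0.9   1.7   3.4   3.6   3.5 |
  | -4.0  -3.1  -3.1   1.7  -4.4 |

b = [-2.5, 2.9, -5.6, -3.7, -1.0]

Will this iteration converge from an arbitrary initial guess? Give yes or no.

Write A = D+L+U with D = diag(2.2, -3, 1.3, 3.6, -4.4).
GS T = -(D+L)⁻¹U: row 0 first, T[0,4] = -(1.3)/(2.2) = -0.5909; later rows by forward substitution.
  T[0,:] = [+0.0000 -0.5000 +0.8636 +0.6818 -0.5909]
  T[1,:] = [+0.0000 -0.5333 +0.4212 +0.6273 -1.6303]
  T[2,:] = [+0.0000 -0.0179 +0.3387 +0.9322 +0.1326]
  T[3,:] = [+0.0000 +0.1438 -0.3029 -1.0061 -0.4753]
  T[4,:] = [+0.0000 +0.8985 -1.4375 -2.1073 +1.4087]
moduli |λ_i(T)| = 1.1837, 0.8067, 0.4425, 0.4425, 0.0000.
spectral radius ρ = 1.1837; 1.1837 > 1, so it fails to converge.

no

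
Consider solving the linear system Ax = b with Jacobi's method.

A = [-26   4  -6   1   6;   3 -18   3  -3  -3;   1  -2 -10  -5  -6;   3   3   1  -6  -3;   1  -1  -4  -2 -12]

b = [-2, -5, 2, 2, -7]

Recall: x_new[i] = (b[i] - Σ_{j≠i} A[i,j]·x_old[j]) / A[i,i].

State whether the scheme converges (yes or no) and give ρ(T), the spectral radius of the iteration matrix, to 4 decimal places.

yes, ρ = 0.5242

A = D + L + U where D = diag(-26, -18, -10, -6, -12).
Jacobi: T = -D⁻¹(L+U), T[1,3] = -(-3)/(-18) = -0.1667; T[1,1] = 0.
  T[0,:] = [+0.0000  +0.1538  -0.2308  +0.0385  +0.2308]
  T[1,:] = [+0.1667  +0.0000  +0.1667  -0.1667  -0.1667]
  T[2,:] = [+0.1000  -0.2000  +0.0000  -0.5000  -0.6000]
  T[3,:] = [+0.5000  +0.5000  +0.1667  +0.0000  -0.5000]
  T[4,:] = [+0.0833  -0.0833  -0.3333  -0.1667  +0.0000]
moduli |λ_i(T)| = 0.5242, 0.3759, 0.3606, 0.3606, 0.1598.
spectral radius ρ = 0.5242; 0.5242 < 1, so it converges for any x₀.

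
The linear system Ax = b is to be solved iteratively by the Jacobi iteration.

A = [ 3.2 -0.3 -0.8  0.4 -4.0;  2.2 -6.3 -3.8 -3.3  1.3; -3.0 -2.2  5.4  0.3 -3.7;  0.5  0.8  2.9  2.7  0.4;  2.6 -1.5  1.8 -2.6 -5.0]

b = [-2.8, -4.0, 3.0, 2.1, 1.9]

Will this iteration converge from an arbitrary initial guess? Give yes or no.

Write A = D+L+U with D = diag(3.2, -6.3, 5.4, 2.7, -5).
T_J = -D⁻¹(L+U): T[4,2] = -(1.8)/(-5) = +0.3600; T[4,4] = 0.
  T[0,:] = [+0.0000 +0.0938 +0.2500 -0.1250 +1.2500]
  T[1,:] = [+0.3492 +0.0000 -0.6032 -0.5238 +0.2063]
  T[2,:] = [+0.5556 +0.4074 +0.0000 -0.0556 +0.6852]
  T[3,:] = [-0.1852 -0.2963 -1.0741 +0.0000 -0.1481]
  T[4,:] = [+0.5200 -0.3000 +0.3600 -0.5200 +0.0000]
moduli |λ_i(T)| = 1.4538, 0.8632, 0.8475, 0.8475, 0.2313.
spectral radius ρ = 1.4538; 1.4538 > 1: divergent.

no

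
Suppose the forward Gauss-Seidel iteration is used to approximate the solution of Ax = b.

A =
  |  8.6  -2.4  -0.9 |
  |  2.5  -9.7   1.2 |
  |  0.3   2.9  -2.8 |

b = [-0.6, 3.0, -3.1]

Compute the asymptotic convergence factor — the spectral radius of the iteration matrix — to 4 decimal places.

A = D + L + U where D = diag(8.6, -9.7, -2.8).
Gauss-Seidel: T = -(D+L)⁻¹U, row 0 first, T[0,2] = -(-0.9)/(8.6) = +0.1047; later rows by forward substitution.
  T[0,:] = [+0.0000, +0.2791, +0.1047]
  T[1,:] = [+0.0000, +0.0719, +0.1507]
  T[2,:] = [+0.0000, +0.1044, +0.1673]
|λ(T)| sorted: 0.2538, 0.0146, 0.0000.
ρ(T) = max|λ| = 0.2538; 0.2538 < 1 ⇒ converges.

0.2538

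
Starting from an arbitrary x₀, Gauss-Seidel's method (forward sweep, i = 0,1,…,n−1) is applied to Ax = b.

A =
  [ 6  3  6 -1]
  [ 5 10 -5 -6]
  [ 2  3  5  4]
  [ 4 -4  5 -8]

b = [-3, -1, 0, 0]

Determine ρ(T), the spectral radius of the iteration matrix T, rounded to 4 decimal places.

1.6197

Let D = diag(6, 10, 5, -8); L, U the strict triangles.
GS T = -(D+L)⁻¹U: row 0 first, T[0,3] = -(-1)/(6) = +0.1667; later rows by forward substitution.
  T[0,:] = [+0.0000 -0.5000 -1.0000 +0.1667]
  T[1,:] = [+0.0000 +0.2500 +1.0000 +0.5167]
  T[2,:] = [+0.0000 +0.0500 -0.2000 -1.1767]
  T[3,:] = [+0.0000 -0.3438 -1.1250 -0.9104]
|roots of det(T-λI)|: 1.6197, 0.8334, 0.0741, 0.0000.
ρ = 1.6197; 1.6197 > 1 ⇒ diverges.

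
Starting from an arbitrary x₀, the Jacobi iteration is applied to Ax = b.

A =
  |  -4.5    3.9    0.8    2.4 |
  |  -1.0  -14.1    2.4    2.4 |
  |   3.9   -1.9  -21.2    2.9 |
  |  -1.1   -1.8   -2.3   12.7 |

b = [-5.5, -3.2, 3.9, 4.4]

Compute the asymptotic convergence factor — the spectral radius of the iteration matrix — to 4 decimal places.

Split A = D + L + U, D = diag(-4.5, -14.1, -21.2, 12.7).
Jacobi: T = -D⁻¹(L+U), T[0,1] = -(3.9)/(-4.5) = +0.8667; T[0,0] = 0.
  T[0,:] = [+0.0000, +0.8667, +0.1778, +0.5333]
  T[1,:] = [-0.0709, +0.0000, +0.1702, +0.1702]
  T[2,:] = [+0.1840, -0.0896, +0.0000, +0.1368]
  T[3,:] = [+0.0866, +0.1417, +0.1811, +0.0000]
|roots of det(T-λI)|: 0.4682, 0.3387, 0.3387, 0.1974.
ρ(T) = max|λ| = 0.4682; 0.4682 < 1 ⇒ converges.

0.4682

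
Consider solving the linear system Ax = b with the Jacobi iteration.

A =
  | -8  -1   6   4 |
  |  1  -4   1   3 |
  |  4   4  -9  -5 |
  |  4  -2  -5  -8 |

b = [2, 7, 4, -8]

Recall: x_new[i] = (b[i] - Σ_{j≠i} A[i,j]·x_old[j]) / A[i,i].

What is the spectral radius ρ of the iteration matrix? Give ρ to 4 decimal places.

A = D + L + U where D = diag(-8, -4, -9, -8).
Jacobi T = -D⁻¹(L+U): T[3,1] = -(-2)/(-8) = -0.2500; T[3,3] = 0.
  T[0,:] = [+0.0000 -0.1250 +0.7500 +0.5000]
  T[1,:] = [+0.2500 +0.0000 +0.2500 +0.7500]
  T[2,:] = [+0.4444 +0.4444 +0.0000 -0.5556]
  T[3,:] = [+0.5000 -0.2500 -0.6250 +0.0000]
eigenvalue magnitudes: 1.1835, 0.6633, 0.4825, 0.4825.
spectral radius ρ = 1.1835; 1.1835 > 1: divergent.

1.1835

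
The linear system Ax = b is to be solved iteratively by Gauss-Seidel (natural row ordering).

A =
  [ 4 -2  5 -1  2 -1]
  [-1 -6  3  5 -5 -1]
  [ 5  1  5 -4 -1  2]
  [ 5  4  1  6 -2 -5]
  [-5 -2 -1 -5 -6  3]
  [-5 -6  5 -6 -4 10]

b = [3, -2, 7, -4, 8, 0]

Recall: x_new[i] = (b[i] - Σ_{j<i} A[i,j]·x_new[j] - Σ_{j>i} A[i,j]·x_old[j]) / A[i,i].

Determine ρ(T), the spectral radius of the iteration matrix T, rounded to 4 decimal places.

1.4570

Split A = D + L + U, D = diag(4, -6, 5, 6, -6, 10).
Gauss-Seidel: T = -(D+L)⁻¹U, row 0 first, T[0,4] = -(2)/(4) = -0.5000; later rows by forward substitution.
  T[0,:] = [+0.0000  +0.5000  -1.2500  +0.2500  -0.5000  +0.2500]
  T[1,:] = [+0.0000  -0.0833  +0.7083  +0.7917  -0.7500  -0.2083]
  T[2,:] = [+0.0000  -0.4833  +1.1083  +0.3917  +0.8500  -0.6083]
  T[3,:] = [+0.0000  -0.2806  +0.3847  -0.8014  +1.1083  +0.8653]
  T[4,:] = [+0.0000  -0.0745  +0.3002  +0.1303  -0.3986  -0.2586]
  T[5,:] = [+0.0000  +0.2435  -0.4032  -0.0245  -0.6194  +0.7199]
|λ(T)| sorted: 1.4570, 0.9102, 0.4534, 0.3782, 0.0733, 0.0000.
ρ = 1.4570; 1.4570 > 1, so it fails to converge.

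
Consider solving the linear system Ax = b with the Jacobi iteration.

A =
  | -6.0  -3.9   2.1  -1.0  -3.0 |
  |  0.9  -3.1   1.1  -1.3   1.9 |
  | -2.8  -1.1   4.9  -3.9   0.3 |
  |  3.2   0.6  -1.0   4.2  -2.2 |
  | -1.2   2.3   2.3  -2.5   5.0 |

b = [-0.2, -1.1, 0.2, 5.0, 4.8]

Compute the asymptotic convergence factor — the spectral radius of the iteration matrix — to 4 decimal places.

1.2233

A = D + L + U where D = diag(-6, -3.1, 4.9, 4.2, 5).
T_J = -D⁻¹(L+U): T[3,4] = -(-2.2)/(4.2) = +0.5238; T[3,3] = 0.
  T[0,:] = [+0.0000, -0.6500, +0.3500, -0.1667, -0.5000]
  T[1,:] = [+0.2903, +0.0000, +0.3548, -0.4194, +0.6129]
  T[2,:] = [+0.5714, +0.2245, +0.0000, +0.7959, -0.0612]
  T[3,:] = [-0.7619, -0.1429, +0.2381, +0.0000, +0.5238]
  T[4,:] = [+0.2400, -0.4600, -0.4600, +0.5000, +0.0000]
eigenvalue magnitudes: 1.2233, 0.8370, 0.8370, 0.6763, 0.6763.
ρ = 1.2233; 1.2233 > 1 ⇒ diverges.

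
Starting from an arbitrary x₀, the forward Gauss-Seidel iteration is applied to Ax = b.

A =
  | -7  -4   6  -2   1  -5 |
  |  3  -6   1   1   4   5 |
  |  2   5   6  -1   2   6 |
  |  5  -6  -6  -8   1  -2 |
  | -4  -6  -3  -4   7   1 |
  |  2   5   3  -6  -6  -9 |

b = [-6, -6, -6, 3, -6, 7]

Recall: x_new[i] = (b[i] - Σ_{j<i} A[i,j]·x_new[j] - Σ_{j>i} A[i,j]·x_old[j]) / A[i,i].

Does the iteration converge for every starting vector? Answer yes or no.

Let D = diag(-7, -6, 6, -8, 7, -9); L, U the strict triangles.
T_GS = -(D+L)⁻¹U: row 0 first, T[0,3] = -(-2)/(-7) = -0.2857; later rows by forward substitution.
  T[0,:] = [+0.0000 -0.5714 +0.8571 -0.2857 +0.1429 -0.7143]
  T[1,:] = [+0.0000 -0.2857 +0.5952 +0.0238 +0.7381 +0.4762]
  T[2,:] = [+0.0000 +0.4286 -0.7817 +0.2421 -0.9960 -1.1587]
  T[3,:] = [+0.0000 -0.4643 +0.6756 -0.3780 +0.4077 -0.1845]
  T[4,:] = [+0.0000 -0.6531 +1.0510 -0.2551 +0.5204 -0.7449]
  T[5,:] = [+0.0000 +0.6020 -0.8905 +0.4525 -0.5090 +0.3392]
|roots of det(T-λI)|: 1.3769, 0.5313, 0.5313, 0.0308, 0.0053, 0.0000.
ρ(T) = max|λ| = 1.3769; 1.3769 > 1, so it fails to converge.

no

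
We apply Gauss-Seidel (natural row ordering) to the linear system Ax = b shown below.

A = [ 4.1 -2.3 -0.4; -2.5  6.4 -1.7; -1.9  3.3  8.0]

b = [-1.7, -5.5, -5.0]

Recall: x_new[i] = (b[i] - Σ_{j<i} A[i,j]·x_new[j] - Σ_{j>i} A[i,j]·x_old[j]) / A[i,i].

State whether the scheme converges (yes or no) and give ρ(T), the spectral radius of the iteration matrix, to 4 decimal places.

yes, ρ = 0.2555

Write A = D+L+U with D = diag(4.1, 6.4, 8).
Gauss-Seidel: T = -(D+L)⁻¹U, row 0 first, T[0,2] = -(-0.4)/(4.1) = +0.0976; later rows by forward substitution.
  T[0,:] = [+0.0000, +0.5610, +0.0976]
  T[1,:] = [+0.0000, +0.2191, +0.3037]
  T[2,:] = [+0.0000, +0.0428, -0.1021]
eigenvalue magnitudes: 0.2555, 0.1385, 0.0000.
ρ(T) = max|λ| = 0.2555; 0.2555 < 1 ⇒ converges.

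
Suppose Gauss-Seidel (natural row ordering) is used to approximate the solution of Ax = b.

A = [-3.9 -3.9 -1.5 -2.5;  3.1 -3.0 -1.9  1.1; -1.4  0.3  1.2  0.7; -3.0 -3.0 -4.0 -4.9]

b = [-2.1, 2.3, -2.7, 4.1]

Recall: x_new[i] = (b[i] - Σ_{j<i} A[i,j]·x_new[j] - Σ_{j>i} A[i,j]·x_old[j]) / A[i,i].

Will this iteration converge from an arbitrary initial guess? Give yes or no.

Diagonal D = diag(-3.9, -3, 1.2, -4.9); L, U strict lower/upper.
Gauss-Seidel: T = -(D+L)⁻¹U, row 0 first, T[0,3] = -(-2.5)/(-3.9) = -0.6410; later rows by forward substitution.
  T[0,:] = [+0.0000  -1.0000  -0.3846  -0.6410]
  T[1,:] = [+0.0000  -1.0333  -1.0308  -0.2957]
  T[2,:] = [+0.0000  -0.9083  -0.1910  -1.2573]
  T[3,:] = [+0.0000  +1.9864  +1.0225  +1.5999]
|eigenvalues of T|: 1.2109, 0.4322, 0.4322, 0.0000.
ρ = 1.2109; 1.2109 > 1, so it fails to converge.

no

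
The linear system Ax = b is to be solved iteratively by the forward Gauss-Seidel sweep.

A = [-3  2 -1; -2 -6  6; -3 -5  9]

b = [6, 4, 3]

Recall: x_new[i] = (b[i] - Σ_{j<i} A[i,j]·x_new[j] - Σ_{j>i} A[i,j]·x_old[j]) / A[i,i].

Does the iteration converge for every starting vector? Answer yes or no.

A = D + L + U where D = diag(-3, -6, 9).
T_GS = -(D+L)⁻¹U: row 0 first, T[0,1] = -(2)/(-3) = +0.6667; later rows by forward substitution.
  T[0,:] = [+0.0000, +0.6667, -0.3333]
  T[1,:] = [+0.0000, -0.2222, +1.1111]
  T[2,:] = [+0.0000, +0.0988, +0.5062]
moduli |λ_i(T)| = 0.6343, 0.3503, 0.0000.
ρ = 0.6343; 0.6343 < 1, so it converges for any x₀.

yes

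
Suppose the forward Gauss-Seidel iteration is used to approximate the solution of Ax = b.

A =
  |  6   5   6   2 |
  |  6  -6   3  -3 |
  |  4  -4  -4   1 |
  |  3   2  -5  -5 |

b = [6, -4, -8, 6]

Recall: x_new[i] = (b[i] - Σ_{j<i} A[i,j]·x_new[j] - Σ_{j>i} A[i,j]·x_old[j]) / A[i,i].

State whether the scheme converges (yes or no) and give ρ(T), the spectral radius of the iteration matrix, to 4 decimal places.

no, ρ = 1.6119

Diagonal D = diag(6, -6, -4, -5); L, U strict lower/upper.
T_GS = -(D+L)⁻¹U: row 0 first, T[0,1] = -(5)/(6) = -0.8333; later rows by forward substitution.
  T[0,:] = [+0.0000  -0.8333  -1.0000  -0.3333]
  T[1,:] = [+0.0000  -0.8333  -0.5000  -0.8333]
  T[2,:] = [+0.0000  +0.0000  -0.5000  +0.7500]
  T[3,:] = [+0.0000  -0.8333  -0.3000  -1.2833]
|eigenvalues of T|: 1.6119, 0.9645, 0.0402, 0.0000.
spectral radius ρ = 1.6119; 1.6119 > 1, so it fails to converge.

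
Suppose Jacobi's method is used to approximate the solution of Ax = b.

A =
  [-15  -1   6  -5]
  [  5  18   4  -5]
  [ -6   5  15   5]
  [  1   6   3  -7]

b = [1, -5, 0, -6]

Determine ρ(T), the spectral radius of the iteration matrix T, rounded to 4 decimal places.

Split A = D + L + U, D = diag(-15, 18, 15, -7).
Jacobi T = -D⁻¹(L+U): T[3,0] = -(1)/(-7) = +0.1429; T[3,3] = 0.
  T[0,:] = [+0.0000, -0.0667, +0.4000, -0.3333]
  T[1,:] = [-0.2778, +0.0000, -0.2222, +0.2778]
  T[2,:] = [+0.4000, -0.3333, +0.0000, -0.3333]
  T[3,:] = [+0.1429, +0.8571, +0.4286, +0.0000]
|λ(T)| sorted: 0.6418, 0.3755, 0.2108, 0.0556.
ρ = 0.6418; 0.6418 < 1: convergent.

0.6418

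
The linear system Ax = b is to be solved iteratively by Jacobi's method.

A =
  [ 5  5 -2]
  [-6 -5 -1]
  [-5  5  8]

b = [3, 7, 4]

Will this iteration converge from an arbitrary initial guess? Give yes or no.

no

Let D = diag(5, -5, 8); L, U the strict triangles.
Jacobi: T = -D⁻¹(L+U), T[1,0] = -(-6)/(-5) = -1.2000; T[1,1] = 0.
  T[0,:] = [+0.0000 -1.0000 +0.4000]
  T[1,:] = [-1.2000 +0.0000 -0.2000]
  T[2,:] = [+0.6250 -0.6250 +0.0000]
eigenvalue magnitudes: 1.3728, 1.0883, 0.2845.
ρ = 1.3728; 1.3728 > 1: divergent.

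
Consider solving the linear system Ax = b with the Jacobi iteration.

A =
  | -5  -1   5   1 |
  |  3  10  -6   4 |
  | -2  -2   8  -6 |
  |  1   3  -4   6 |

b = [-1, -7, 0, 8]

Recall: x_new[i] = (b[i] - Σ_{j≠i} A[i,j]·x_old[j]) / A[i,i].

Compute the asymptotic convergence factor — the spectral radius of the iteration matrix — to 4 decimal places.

1.2424

Let D = diag(-5, 10, 8, 6); L, U the strict triangles.
T_J = -D⁻¹(L+U): T[2,1] = -(-2)/(8) = +0.2500; T[2,2] = 0.
  T[0,:] = [+0.0000, -0.2000, +1.0000, +0.2000]
  T[1,:] = [-0.3000, +0.0000, +0.6000, -0.4000]
  T[2,:] = [+0.2500, +0.2500, +0.0000, +0.7500]
  T[3,:] = [-0.1667, -0.5000, +0.6667, +0.0000]
|λ(T)| sorted: 1.2424, 0.7878, 0.2424, 0.2424.
ρ = 1.2424; 1.2424 > 1 ⇒ diverges.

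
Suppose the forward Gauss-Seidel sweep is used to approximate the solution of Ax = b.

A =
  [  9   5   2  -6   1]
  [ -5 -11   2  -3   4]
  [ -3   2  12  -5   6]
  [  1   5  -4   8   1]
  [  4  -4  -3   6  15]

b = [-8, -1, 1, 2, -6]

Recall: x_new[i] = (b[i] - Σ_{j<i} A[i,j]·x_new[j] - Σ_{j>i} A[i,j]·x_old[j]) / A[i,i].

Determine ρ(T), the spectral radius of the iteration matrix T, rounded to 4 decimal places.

Split A = D + L + U, D = diag(9, -11, 12, 8, 15).
GS T = -(D+L)⁻¹U: row 0 first, T[0,4] = -(1)/(9) = -0.1111; later rows by forward substitution.
  T[0,:] = [+0.0000 -0.5556 -0.2222 +0.6667 -0.1111]
  T[1,:] = [+0.0000 +0.2525 +0.2828 -0.5758 +0.4141]
  T[2,:] = [+0.0000 -0.1810 -0.1027 +0.6793 -0.5968]
  T[3,:] = [+0.0000 -0.1789 -0.2003 +0.6162 -0.6684]
  T[4,:] = [+0.0000 +0.2508 +0.1943 -0.4419 +0.2880]
|eigenvalues of T|: 0.9395, 0.2287, 0.0808, 0.0808, 0.0000.
ρ = 0.9395; 0.9395 < 1 ⇒ converges.

0.9395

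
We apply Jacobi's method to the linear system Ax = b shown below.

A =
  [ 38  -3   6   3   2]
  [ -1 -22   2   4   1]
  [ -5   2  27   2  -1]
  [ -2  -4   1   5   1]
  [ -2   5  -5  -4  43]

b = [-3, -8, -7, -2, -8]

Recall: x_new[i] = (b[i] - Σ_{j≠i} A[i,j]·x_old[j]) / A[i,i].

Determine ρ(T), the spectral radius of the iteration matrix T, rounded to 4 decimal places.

A = D + L + U where D = diag(38, -22, 27, 5, 43).
Jacobi T = -D⁻¹(L+U): T[1,3] = -(4)/(-22) = +0.1818; T[1,1] = 0.
  T[0,:] = [+0.0000  +0.0789  -0.1579  -0.0789  -0.0526]
  T[1,:] = [-0.0455  +0.0000  +0.0909  +0.1818  +0.0455]
  T[2,:] = [+0.1852  -0.0741  +0.0000  -0.0741  +0.0370]
  T[3,:] = [+0.4000  +0.8000  -0.2000  +0.0000  -0.2000]
  T[4,:] = [+0.0465  -0.1163  +0.1163  +0.0930  +0.0000]
moduli |λ_i(T)| = 0.3795, 0.1671, 0.1671, 0.1411, 0.1411.
ρ(T) = max|λ| = 0.3795; 0.3795 < 1, so it converges for any x₀.

0.3795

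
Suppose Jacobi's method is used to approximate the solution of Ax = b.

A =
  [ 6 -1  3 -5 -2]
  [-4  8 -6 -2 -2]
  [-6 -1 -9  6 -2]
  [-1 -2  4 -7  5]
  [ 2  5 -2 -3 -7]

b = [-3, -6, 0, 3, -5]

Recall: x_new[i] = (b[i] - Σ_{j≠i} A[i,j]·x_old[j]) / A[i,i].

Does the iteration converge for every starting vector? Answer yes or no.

no

Split A = D + L + U, D = diag(6, 8, -9, -7, -7).
Jacobi T = -D⁻¹(L+U): T[4,2] = -(-2)/(-7) = -0.2857; T[4,4] = 0.
  T[0,:] = [+0.0000, +0.1667, -0.5000, +0.8333, +0.3333]
  T[1,:] = [+0.5000, +0.0000, +0.7500, +0.2500, +0.2500]
  T[2,:] = [-0.6667, -0.1111, +0.0000, +0.6667, -0.2222]
  T[3,:] = [-0.1429, -0.2857, +0.5714, +0.0000, +0.7143]
  T[4,:] = [+0.2857, +0.7143, -0.2857, -0.4286, +0.0000]
|eigenvalues of T|: 1.1720, 0.7796, 0.7796, 0.7177, 0.7177.
ρ = 1.1720; 1.1720 > 1 ⇒ diverges.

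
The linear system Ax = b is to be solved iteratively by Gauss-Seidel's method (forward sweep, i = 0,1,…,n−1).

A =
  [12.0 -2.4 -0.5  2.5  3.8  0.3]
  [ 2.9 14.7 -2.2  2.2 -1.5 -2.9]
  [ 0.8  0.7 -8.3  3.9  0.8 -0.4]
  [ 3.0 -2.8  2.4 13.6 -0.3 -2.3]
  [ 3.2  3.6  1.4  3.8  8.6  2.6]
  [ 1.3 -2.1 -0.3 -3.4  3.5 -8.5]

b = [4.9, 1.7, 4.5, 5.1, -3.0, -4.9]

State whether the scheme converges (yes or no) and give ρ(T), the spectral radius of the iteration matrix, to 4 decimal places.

A = D + L + U where D = diag(12, 14.7, -8.3, 13.6, 8.6, -8.5).
T_GS = -(D+L)⁻¹U: row 0 first, T[0,3] = -(2.5)/(12) = -0.2083; later rows by forward substitution.
  T[0,:] = [+0.0000 +0.2000 +0.0417 -0.2083 -0.3167 -0.0250]
  T[1,:] = [+0.0000 -0.0395 +0.1414 -0.1086 +0.1645 +0.2022]
  T[2,:] = [+0.0000 +0.0159 +0.0159 +0.4406 +0.0797 -0.0335]
  T[3,:] = [+0.0000 -0.0551 +0.0171 -0.0542 +0.1117 +0.2222]
  T[4,:] = [+0.0000 -0.0362 -0.0849 +0.0752 -0.0134 -0.4704]
  T[5,:] = [+0.0000 +0.0469 -0.0709 +0.0320 -0.1421 -0.3352]
eigenvalue magnitudes: 0.5755, 0.1531, 0.1531, 0.0326, 0.0326, 0.0000.
spectral radius ρ = 0.5755; 0.5755 < 1, so it converges for any x₀.

yes, ρ = 0.5755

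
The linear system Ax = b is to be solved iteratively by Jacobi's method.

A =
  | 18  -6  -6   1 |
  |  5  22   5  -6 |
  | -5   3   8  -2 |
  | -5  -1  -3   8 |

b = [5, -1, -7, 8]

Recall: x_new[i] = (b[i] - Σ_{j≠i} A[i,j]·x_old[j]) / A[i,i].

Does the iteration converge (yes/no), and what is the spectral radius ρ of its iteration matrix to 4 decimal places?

Let D = diag(18, 22, 8, 8); L, U the strict triangles.
T_J = -D⁻¹(L+U): T[3,0] = -(-5)/(8) = +0.6250; T[3,3] = 0.
  T[0,:] = [+0.0000 +0.3333 +0.3333 -0.0556]
  T[1,:] = [-0.2273 +0.0000 -0.2273 +0.2727]
  T[2,:] = [+0.6250 -0.3750 +0.0000 +0.2500]
  T[3,:] = [+0.6250 +0.1250 +0.3750 +0.0000]
eigenvalue magnitudes: 0.5762, 0.3669, 0.3669, 0.1551.
ρ(T) = max|λ| = 0.5762; 0.5762 < 1 ⇒ converges.

yes, ρ = 0.5762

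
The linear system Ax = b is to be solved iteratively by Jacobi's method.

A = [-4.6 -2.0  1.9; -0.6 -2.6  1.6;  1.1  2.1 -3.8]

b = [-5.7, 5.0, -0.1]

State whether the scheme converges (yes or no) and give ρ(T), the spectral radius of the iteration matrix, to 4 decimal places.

Split A = D + L + U, D = diag(-4.6, -2.6, -3.8).
T_J = -D⁻¹(L+U): T[2,0] = -(1.1)/(-3.8) = +0.2895; T[2,2] = 0.
  T[0,:] = [+0.0000, -0.4348, +0.4130]
  T[1,:] = [-0.2308, +0.0000, +0.6154]
  T[2,:] = [+0.2895, +0.5526, +0.0000]
moduli |λ_i(T)| = 0.8450, 0.5790, 0.2660.
spectral radius ρ = 0.8450; 0.8450 < 1: convergent.

yes, ρ = 0.8450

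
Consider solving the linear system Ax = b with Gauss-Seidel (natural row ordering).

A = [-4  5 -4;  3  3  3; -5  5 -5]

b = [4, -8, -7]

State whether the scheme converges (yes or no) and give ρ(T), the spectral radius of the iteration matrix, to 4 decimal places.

Write A = D+L+U with D = diag(-4, 3, -5).
GS T = -(D+L)⁻¹U: row 0 first, T[0,1] = -(5)/(-4) = +1.2500; later rows by forward substitution.
  T[0,:] = [+0.0000, +1.2500, -1.0000]
  T[1,:] = [+0.0000, -1.2500, +0.0000]
  T[2,:] = [+0.0000, -2.5000, +1.0000]
|eigenvalues of T|: 1.2500, 1.0000, 0.0000.
spectral radius ρ = 1.2500; 1.2500 > 1 ⇒ diverges.

no, ρ = 1.2500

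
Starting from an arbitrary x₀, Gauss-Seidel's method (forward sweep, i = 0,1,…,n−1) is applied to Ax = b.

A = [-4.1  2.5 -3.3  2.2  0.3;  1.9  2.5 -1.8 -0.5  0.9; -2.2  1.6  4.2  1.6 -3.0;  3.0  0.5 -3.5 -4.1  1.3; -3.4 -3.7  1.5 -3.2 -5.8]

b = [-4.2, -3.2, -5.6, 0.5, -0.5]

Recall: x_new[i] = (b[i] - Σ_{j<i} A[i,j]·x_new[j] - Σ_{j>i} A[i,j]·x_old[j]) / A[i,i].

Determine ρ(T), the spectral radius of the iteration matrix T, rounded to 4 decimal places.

1.2478

Diagonal D = diag(-4.1, 2.5, 4.2, -4.1, -5.8); L, U strict lower/upper.
GS T = -(D+L)⁻¹U: row 0 first, T[0,1] = -(2.5)/(-4.1) = +0.6098; later rows by forward substitution.
  T[0,:] = [+0.0000  +0.6098  -0.8049  +0.5366  +0.0732]
  T[1,:] = [+0.0000  -0.4634  +1.3317  -0.2078  -0.4156]
  T[2,:] = [+0.0000  +0.4959  -0.9289  -0.0207  +0.9109]
  T[3,:] = [+0.0000  -0.0337  +0.3664  +0.3850  -0.4577]
  T[4,:] = [+0.0000  +0.0850  -0.8201  -0.3997  +0.7104]
moduli |λ_i(T)| = 1.2478, 0.4513, 0.4513, 0.1223, 0.0000.
spectral radius ρ = 1.2478; 1.2478 > 1: divergent.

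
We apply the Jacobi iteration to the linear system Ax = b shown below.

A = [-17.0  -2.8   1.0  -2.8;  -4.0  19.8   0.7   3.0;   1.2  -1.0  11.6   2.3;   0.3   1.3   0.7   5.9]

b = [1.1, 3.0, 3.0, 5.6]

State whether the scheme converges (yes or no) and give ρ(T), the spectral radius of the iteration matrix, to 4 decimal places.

A = D + L + U where D = diag(-17, 19.8, 11.6, 5.9).
Jacobi: T = -D⁻¹(L+U), T[3,2] = -(0.7)/(5.9) = -0.1186; T[3,3] = 0.
  T[0,:] = [+0.0000  -0.1647  +0.0588  -0.1647]
  T[1,:] = [+0.2020  +0.0000  -0.0354  -0.1515]
  T[2,:] = [-0.1034  +0.0862  +0.0000  -0.1983]
  T[3,:] = [-0.0508  -0.2203  -0.1186  +0.0000]
eigenvalue magnitudes: 0.2721, 0.2215, 0.1999, 0.1999.
ρ(T) = max|λ| = 0.2721; 0.2721 < 1 ⇒ converges.

yes, ρ = 0.2721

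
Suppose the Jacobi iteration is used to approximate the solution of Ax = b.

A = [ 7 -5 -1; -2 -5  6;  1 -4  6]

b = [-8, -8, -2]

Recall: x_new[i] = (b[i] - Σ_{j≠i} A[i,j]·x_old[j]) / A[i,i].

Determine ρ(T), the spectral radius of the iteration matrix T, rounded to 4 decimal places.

A = D + L + U where D = diag(7, -5, 6).
Jacobi T = -D⁻¹(L+U): T[1,0] = -(-2)/(-5) = -0.4000; T[1,1] = 0.
  T[0,:] = [+0.0000 +0.7143 +0.1429]
  T[1,:] = [-0.4000 +0.0000 +1.2000]
  T[2,:] = [-0.1667 +0.6667 +0.0000]
|eigenvalues of T|: 0.8402, 0.4641, 0.4641.
ρ = 0.8402; 0.8402 < 1: convergent.

0.8402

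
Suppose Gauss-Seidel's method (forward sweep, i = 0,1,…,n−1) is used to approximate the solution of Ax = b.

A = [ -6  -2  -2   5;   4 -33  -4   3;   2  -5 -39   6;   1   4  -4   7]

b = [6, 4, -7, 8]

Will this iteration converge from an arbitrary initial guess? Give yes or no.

Write A = D+L+U with D = diag(-6, -33, -39, 7).
Gauss-Seidel: T = -(D+L)⁻¹U, row 0 first, T[0,3] = -(5)/(-6) = +0.8333; later rows by forward substitution.
  T[0,:] = [+0.0000 -0.3333 -0.3333 +0.8333]
  T[1,:] = [+0.0000 -0.0404 -0.1616 +0.1919]
  T[2,:] = [+0.0000 -0.0119 +0.0036 +0.1720]
  T[3,:] = [+0.0000 +0.0639 +0.1420 -0.1304]
moduli |λ_i(T)| = 0.2933, 0.0939, 0.0323, 0.0000.
ρ = 0.2933; 0.2933 < 1, so it converges for any x₀.

yes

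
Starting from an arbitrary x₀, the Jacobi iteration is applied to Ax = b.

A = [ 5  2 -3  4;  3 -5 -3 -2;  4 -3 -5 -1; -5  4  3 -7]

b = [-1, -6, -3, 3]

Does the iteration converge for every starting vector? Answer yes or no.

Diagonal D = diag(5, -5, -5, -7); L, U strict lower/upper.
Jacobi: T = -D⁻¹(L+U), T[1,0] = -(3)/(-5) = +0.6000; T[1,1] = 0.
  T[0,:] = [+0.0000  -0.4000  +0.6000  -0.8000]
  T[1,:] = [+0.6000  +0.0000  -0.6000  -0.4000]
  T[2,:] = [+0.8000  -0.6000  +0.0000  -0.2000]
  T[3,:] = [-0.7143  +0.5714  +0.4286  +0.0000]
|eigenvalues of T|: 1.1633, 0.7670, 0.4383, 0.4383.
spectral radius ρ = 1.1633; 1.1633 > 1: divergent.

no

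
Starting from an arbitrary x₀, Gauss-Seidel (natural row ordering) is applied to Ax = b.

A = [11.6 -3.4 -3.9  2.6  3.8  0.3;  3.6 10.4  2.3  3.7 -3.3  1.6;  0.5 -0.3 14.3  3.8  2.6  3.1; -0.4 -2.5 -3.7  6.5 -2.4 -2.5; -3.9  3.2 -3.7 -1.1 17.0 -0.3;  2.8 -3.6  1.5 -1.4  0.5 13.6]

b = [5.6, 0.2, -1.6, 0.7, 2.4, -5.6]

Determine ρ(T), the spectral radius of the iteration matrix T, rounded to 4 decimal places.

Write A = D+L+U with D = diag(11.6, 10.4, 14.3, 6.5, 17, 13.6).
GS T = -(D+L)⁻¹U: row 0 first, T[0,3] = -(2.6)/(11.6) = -0.2241; later rows by forward substitution.
  T[0,:] = [+0.0000 +0.2931 +0.3362 -0.2241 -0.3276 -0.0259]
  T[1,:] = [+0.0000 -0.1015 -0.3375 -0.2782 +0.4307 -0.1449]
  T[2,:] = [+0.0000 -0.0124 -0.0188 -0.2637 -0.1613 -0.2189]
  T[3,:] = [+0.0000 -0.0280 -0.1199 -0.2709 +0.4229 +0.2027]
  T[4,:] = [+0.0000 +0.0818 +0.1288 -0.0740 -0.1640 +0.0045]
  T[5,:] = [+0.0000 -0.0917 -0.1736 -0.0236 +0.2488 +0.0118]
|λ(T)| sorted: 0.5142, 0.1192, 0.1192, 0.0562, 0.0562, 0.0000.
ρ = 0.5142; 0.5142 < 1: convergent.

0.5142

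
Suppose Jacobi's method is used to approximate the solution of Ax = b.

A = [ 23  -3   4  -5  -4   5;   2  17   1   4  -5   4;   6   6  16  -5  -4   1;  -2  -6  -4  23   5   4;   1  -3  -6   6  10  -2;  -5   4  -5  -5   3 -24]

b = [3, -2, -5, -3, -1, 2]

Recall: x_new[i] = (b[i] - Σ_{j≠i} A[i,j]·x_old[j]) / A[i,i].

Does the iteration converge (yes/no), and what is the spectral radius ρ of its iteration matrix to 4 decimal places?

Diagonal D = diag(23, 17, 16, 23, 10, -24); L, U strict lower/upper.
T_J = -D⁻¹(L+U): T[3,0] = -(-2)/(23) = +0.0870; T[3,3] = 0.
  T[0,:] = [+0.0000  +0.1304  -0.1739  +0.2174  +0.1739  -0.2174]
  T[1,:] = [-0.1176  +0.0000  -0.0588  -0.2353  +0.2941  -0.2353]
  T[2,:] = [-0.3750  -0.3750  +0.0000  +0.3125  +0.2500  -0.0625]
  T[3,:] = [+0.0870  +0.2609  +0.1739  +0.0000  -0.2174  -0.1739]
  T[4,:] = [-0.1000  +0.3000  +0.6000  -0.6000  +0.0000  +0.2000]
  T[5,:] = [-0.2083  +0.1667  -0.2083  -0.2083  +0.1250  +0.0000]
|eigenvalues of T|: 0.9065, 0.4857, 0.3990, 0.3990, 0.2618, 0.2618.
spectral radius ρ = 0.9065; 0.9065 < 1: convergent.

yes, ρ = 0.9065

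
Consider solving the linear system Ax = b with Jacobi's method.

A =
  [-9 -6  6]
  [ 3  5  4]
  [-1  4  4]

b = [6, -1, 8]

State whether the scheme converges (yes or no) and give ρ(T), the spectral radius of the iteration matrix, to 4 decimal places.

Diagonal D = diag(-9, 5, 4); L, U strict lower/upper.
Jacobi: T = -D⁻¹(L+U), T[1,0] = -(3)/(5) = -0.6000; T[1,1] = 0.
  T[0,:] = [+0.0000  -0.6667  +0.6667]
  T[1,:] = [-0.6000  +0.0000  -0.8000]
  T[2,:] = [+0.2500  -1.0000  +0.0000]
|roots of det(T-λI)|: 1.3296, 0.8668, 0.4628.
ρ = 1.3296; 1.3296 > 1: divergent.

no, ρ = 1.3296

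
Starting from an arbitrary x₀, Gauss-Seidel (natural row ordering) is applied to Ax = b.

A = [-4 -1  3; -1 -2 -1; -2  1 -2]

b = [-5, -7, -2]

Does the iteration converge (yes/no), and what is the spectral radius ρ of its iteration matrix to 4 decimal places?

Diagonal D = diag(-4, -2, -2); L, U strict lower/upper.
T_GS = -(D+L)⁻¹U: row 0 first, T[0,1] = -(-1)/(-4) = -0.2500; later rows by forward substitution.
  T[0,:] = [+0.0000 -0.2500 +0.7500]
  T[1,:] = [+0.0000 +0.1250 -0.8750]
  T[2,:] = [+0.0000 +0.3125 -1.1875]
|roots of det(T-λI)|: 0.9278, 0.1347, 0.0000.
spectral radius ρ = 0.9278; 0.9278 < 1: convergent.

yes, ρ = 0.9278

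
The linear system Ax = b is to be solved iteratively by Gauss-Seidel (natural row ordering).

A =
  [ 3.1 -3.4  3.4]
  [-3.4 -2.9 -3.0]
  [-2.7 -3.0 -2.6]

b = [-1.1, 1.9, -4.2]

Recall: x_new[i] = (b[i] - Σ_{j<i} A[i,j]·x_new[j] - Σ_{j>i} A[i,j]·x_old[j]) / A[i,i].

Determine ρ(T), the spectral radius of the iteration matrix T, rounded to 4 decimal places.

1.3257

Split A = D + L + U, D = diag(3.1, -2.9, -2.6).
Gauss-Seidel: T = -(D+L)⁻¹U, row 0 first, T[0,2] = -(3.4)/(3.1) = -1.0968; later rows by forward substitution.
  T[0,:] = [+0.0000  +1.0968  -1.0968]
  T[1,:] = [+0.0000  -1.2859  +0.2514]
  T[2,:] = [+0.0000  +0.3447  +0.8489]
|λ(T)| sorted: 1.3257, 0.8887, 0.0000.
ρ(T) = max|λ| = 1.3257; 1.3257 > 1, so it fails to converge.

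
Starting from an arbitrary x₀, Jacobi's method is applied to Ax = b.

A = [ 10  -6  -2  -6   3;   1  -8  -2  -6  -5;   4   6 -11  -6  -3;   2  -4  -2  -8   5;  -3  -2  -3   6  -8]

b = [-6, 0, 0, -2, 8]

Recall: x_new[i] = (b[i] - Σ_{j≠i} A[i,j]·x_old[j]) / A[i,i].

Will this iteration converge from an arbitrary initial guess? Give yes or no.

no

Diagonal D = diag(10, -8, -11, -8, -8); L, U strict lower/upper.
Jacobi T = -D⁻¹(L+U): T[3,1] = -(-4)/(-8) = -0.5000; T[3,3] = 0.
  T[0,:] = [+0.0000  +0.6000  +0.2000  +0.6000  -0.3000]
  T[1,:] = [+0.1250  +0.0000  -0.2500  -0.7500  -0.6250]
  T[2,:] = [+0.3636  +0.5455  +0.0000  -0.5455  -0.2727]
  T[3,:] = [+0.2500  -0.5000  -0.2500  +0.0000  +0.6250]
  T[4,:] = [-0.3750  -0.2500  -0.3750  +0.7500  +0.0000]
|roots of det(T-λI)|: 1.3492, 1.1029, 0.4049, 0.4049, 0.2550.
ρ(T) = max|λ| = 1.3492; 1.3492 > 1 ⇒ diverges.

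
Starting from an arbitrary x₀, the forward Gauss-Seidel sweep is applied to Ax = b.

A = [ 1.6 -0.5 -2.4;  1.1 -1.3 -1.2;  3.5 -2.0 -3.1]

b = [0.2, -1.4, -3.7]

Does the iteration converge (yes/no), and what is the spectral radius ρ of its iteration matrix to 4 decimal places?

no, ρ = 1.5204

Split A = D + L + U, D = diag(1.6, -1.3, -3.1).
GS T = -(D+L)⁻¹U: row 0 first, T[0,2] = -(-2.4)/(1.6) = +1.5000; later rows by forward substitution.
  T[0,:] = [+0.0000 +0.3125 +1.5000]
  T[1,:] = [+0.0000 +0.2644 +0.3462]
  T[2,:] = [+0.0000 +0.1822 +1.4702]
|eigenvalues of T|: 1.5204, 0.2142, 0.0000.
spectral radius ρ = 1.5204; 1.5204 > 1, so it fails to converge.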